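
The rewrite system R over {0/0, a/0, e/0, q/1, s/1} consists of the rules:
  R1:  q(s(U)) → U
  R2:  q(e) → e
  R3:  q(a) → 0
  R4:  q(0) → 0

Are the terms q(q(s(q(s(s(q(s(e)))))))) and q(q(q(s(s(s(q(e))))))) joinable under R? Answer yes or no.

Reduce t₁ = q(q(s(q(s(s(q(s(e)))))))):
1. q(q(s(q(s(s(q(s(e))))))))  →  q(q(s(s(q(s(e))))))   [R1 at 1]
2. q(q(s(s(q(s(e))))))  →  q(s(q(s(e))))   [R1 at 1]
3. q(s(q(s(e))))  →  q(s(e))   [R1 at ε]
4. q(s(e))  →  e   [R1 at ε]

Reduce t₂ = q(q(q(s(s(s(q(e))))))):
1. q(q(q(s(s(s(q(e)))))))  →  q(q(s(s(q(e)))))   [R1 at 1.1]
2. q(q(s(s(q(e)))))  →  q(s(q(e)))   [R1 at 1]
3. q(s(q(e)))  →  q(e)   [R1 at ε]
4. q(e)  →  e   [R2 at ε]

yes — NF(t₁) = e, NF(t₂) = e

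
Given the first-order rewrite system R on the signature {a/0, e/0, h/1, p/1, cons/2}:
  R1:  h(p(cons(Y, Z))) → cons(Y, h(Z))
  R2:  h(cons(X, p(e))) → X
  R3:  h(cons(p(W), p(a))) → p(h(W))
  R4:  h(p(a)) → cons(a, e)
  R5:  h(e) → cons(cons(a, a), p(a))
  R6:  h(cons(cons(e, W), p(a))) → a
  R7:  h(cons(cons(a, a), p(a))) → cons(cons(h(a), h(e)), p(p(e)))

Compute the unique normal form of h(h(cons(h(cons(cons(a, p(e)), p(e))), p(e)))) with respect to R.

a

1. h(h(cons(h(cons(cons(a, p(e)), p(e))), p(e))))  →  h(h(cons(cons(a, p(e)), p(e))))   [R2 at 1]
2. h(h(cons(cons(a, p(e)), p(e))))  →  h(cons(a, p(e)))   [R2 at 1]
3. h(cons(a, p(e)))  →  a   [R2 at ε]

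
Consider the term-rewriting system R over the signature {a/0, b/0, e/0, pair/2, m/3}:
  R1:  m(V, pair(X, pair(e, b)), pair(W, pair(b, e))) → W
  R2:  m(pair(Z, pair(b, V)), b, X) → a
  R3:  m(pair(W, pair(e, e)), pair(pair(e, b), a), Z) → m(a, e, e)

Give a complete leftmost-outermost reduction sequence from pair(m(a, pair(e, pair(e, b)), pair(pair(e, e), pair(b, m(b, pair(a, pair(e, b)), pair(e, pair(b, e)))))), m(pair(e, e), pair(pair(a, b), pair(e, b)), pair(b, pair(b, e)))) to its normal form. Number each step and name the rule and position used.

pair(pair(e, e), b)

1. pair(m(a, pair(e, pair(e, b)), pair(pair(e, e), pair(b, m(b, pair(a, pair(e, b)), pair(e, pair(b, e)))))), m(pair(e, e), pair(pair(a, b), pair(e, b)), pair(b, pair(b, e))))  →  pair(m(a, pair(e, pair(e, b)), pair(pair(e, e), pair(b, e))), m(pair(e, e), pair(pair(a, b), pair(e, b)), pair(b, pair(b, e))))   [R1 at 1.3.2.2]
2. pair(m(a, pair(e, pair(e, b)), pair(pair(e, e), pair(b, e))), m(pair(e, e), pair(pair(a, b), pair(e, b)), pair(b, pair(b, e))))  →  pair(pair(e, e), m(pair(e, e), pair(pair(a, b), pair(e, b)), pair(b, pair(b, e))))   [R1 at 1]
3. pair(pair(e, e), m(pair(e, e), pair(pair(a, b), pair(e, b)), pair(b, pair(b, e))))  →  pair(pair(e, e), b)   [R1 at 2]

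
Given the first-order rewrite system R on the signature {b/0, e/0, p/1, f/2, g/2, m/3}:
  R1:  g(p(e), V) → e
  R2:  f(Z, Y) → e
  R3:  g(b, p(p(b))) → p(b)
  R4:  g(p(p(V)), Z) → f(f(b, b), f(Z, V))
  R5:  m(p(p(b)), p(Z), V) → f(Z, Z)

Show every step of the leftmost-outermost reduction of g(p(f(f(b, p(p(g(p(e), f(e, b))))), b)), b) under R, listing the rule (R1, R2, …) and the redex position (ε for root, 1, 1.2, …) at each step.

e

1. g(p(f(f(b, p(p(g(p(e), f(e, b))))), b)), b)  →  g(p(e), b)   [R2 at 1.1]
2. g(p(e), b)  →  e   [R1 at ε]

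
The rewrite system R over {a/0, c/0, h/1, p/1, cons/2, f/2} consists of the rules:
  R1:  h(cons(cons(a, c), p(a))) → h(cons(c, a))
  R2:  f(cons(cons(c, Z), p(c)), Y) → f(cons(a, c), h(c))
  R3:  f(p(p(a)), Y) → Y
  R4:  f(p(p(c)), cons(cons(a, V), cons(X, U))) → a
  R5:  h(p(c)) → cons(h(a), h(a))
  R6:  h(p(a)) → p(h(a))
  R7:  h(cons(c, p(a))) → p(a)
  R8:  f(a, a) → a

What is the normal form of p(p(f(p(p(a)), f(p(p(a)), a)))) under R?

p(p(a))

1. p(p(f(p(p(a)), f(p(p(a)), a))))  →  p(p(f(p(p(a)), a)))   [R3 at 1.1]
2. p(p(f(p(p(a)), a)))  →  p(p(a))   [R3 at 1.1]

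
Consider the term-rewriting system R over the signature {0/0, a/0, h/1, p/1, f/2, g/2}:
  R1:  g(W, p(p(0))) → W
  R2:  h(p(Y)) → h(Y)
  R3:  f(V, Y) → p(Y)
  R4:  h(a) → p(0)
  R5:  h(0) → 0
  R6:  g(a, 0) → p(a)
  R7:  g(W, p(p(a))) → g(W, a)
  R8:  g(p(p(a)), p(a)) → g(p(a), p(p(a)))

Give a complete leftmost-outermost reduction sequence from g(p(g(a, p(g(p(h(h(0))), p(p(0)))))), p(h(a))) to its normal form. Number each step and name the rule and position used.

1. g(p(g(a, p(g(p(h(h(0))), p(p(0)))))), p(h(a)))  →  g(p(g(a, p(p(h(h(0)))))), p(h(a)))   [R1 at 1.1.2.1]
2. g(p(g(a, p(p(h(h(0)))))), p(h(a)))  →  g(p(g(a, p(p(h(0))))), p(h(a)))   [R5 at 1.1.2.1.1.1]
3. g(p(g(a, p(p(h(0))))), p(h(a)))  →  g(p(g(a, p(p(0)))), p(h(a)))   [R5 at 1.1.2.1.1]
4. g(p(g(a, p(p(0)))), p(h(a)))  →  g(p(a), p(h(a)))   [R1 at 1.1]
5. g(p(a), p(h(a)))  →  g(p(a), p(p(0)))   [R4 at 2.1]
6. g(p(a), p(p(0)))  →  p(a)   [R1 at ε]

p(a)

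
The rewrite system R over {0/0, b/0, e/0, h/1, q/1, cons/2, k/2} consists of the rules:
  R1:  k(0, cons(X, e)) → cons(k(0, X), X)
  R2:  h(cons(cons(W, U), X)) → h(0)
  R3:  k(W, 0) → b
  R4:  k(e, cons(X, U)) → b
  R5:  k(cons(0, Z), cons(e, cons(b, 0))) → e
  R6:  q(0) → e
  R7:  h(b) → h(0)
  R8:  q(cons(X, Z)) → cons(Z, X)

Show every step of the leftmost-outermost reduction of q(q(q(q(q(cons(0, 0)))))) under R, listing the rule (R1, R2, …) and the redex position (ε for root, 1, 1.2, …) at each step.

cons(0, 0)

1. q(q(q(q(q(cons(0, 0))))))  →  q(q(q(q(cons(0, 0)))))   [R8 at 1.1.1.1]
2. q(q(q(q(cons(0, 0)))))  →  q(q(q(cons(0, 0))))   [R8 at 1.1.1]
3. q(q(q(cons(0, 0))))  →  q(q(cons(0, 0)))   [R8 at 1.1]
4. q(q(cons(0, 0)))  →  q(cons(0, 0))   [R8 at 1]
5. q(cons(0, 0))  →  cons(0, 0)   [R8 at ε]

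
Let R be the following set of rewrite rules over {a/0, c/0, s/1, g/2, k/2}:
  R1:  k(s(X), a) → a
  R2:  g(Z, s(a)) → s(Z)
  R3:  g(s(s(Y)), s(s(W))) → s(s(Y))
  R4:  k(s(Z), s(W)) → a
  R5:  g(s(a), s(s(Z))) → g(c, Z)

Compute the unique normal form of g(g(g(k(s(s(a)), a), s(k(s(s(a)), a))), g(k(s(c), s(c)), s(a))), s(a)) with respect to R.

s(s(s(a)))

1. g(g(g(k(s(s(a)), a), s(k(s(s(a)), a))), g(k(s(c), s(c)), s(a))), s(a))  →  s(g(g(k(s(s(a)), a), s(k(s(s(a)), a))), g(k(s(c), s(c)), s(a))))   [R2 at ε]
2. s(g(g(k(s(s(a)), a), s(k(s(s(a)), a))), g(k(s(c), s(c)), s(a))))  →  s(g(g(a, s(k(s(s(a)), a))), g(k(s(c), s(c)), s(a))))   [R1 at 1.1.1]
3. s(g(g(a, s(k(s(s(a)), a))), g(k(s(c), s(c)), s(a))))  →  s(g(g(a, s(a)), g(k(s(c), s(c)), s(a))))   [R1 at 1.1.2.1]
4. s(g(g(a, s(a)), g(k(s(c), s(c)), s(a))))  →  s(g(s(a), g(k(s(c), s(c)), s(a))))   [R2 at 1.1]
5. s(g(s(a), g(k(s(c), s(c)), s(a))))  →  s(g(s(a), s(k(s(c), s(c)))))   [R2 at 1.2]
6. s(g(s(a), s(k(s(c), s(c)))))  →  s(g(s(a), s(a)))   [R4 at 1.2.1]
7. s(g(s(a), s(a)))  →  s(s(s(a)))   [R2 at 1]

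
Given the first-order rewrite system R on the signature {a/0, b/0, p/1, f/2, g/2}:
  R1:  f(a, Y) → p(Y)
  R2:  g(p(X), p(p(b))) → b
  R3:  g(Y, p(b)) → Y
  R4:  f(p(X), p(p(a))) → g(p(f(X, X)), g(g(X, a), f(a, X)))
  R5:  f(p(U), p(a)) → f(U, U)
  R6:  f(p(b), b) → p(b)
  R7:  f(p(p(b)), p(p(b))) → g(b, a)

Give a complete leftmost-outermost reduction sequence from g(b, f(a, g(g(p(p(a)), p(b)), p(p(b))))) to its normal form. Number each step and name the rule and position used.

1. g(b, f(a, g(g(p(p(a)), p(b)), p(p(b)))))  →  g(b, p(g(g(p(p(a)), p(b)), p(p(b)))))   [R1 at 2]
2. g(b, p(g(g(p(p(a)), p(b)), p(p(b)))))  →  g(b, p(g(p(p(a)), p(p(b)))))   [R3 at 2.1.1]
3. g(b, p(g(p(p(a)), p(p(b)))))  →  g(b, p(b))   [R2 at 2.1]
4. g(b, p(b))  →  b   [R3 at ε]

b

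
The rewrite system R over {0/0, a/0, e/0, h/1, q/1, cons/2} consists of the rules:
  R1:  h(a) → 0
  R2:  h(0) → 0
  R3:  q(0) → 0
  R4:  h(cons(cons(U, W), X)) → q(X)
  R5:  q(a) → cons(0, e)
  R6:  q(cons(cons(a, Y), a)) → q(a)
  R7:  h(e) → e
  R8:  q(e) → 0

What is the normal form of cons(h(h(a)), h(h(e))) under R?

cons(0, e)

1. cons(h(h(a)), h(h(e)))  →  cons(h(0), h(h(e)))   [R1 at 1.1]
2. cons(h(0), h(h(e)))  →  cons(0, h(h(e)))   [R2 at 1]
3. cons(0, h(h(e)))  →  cons(0, h(e))   [R7 at 2.1]
4. cons(0, h(e))  →  cons(0, e)   [R7 at 2]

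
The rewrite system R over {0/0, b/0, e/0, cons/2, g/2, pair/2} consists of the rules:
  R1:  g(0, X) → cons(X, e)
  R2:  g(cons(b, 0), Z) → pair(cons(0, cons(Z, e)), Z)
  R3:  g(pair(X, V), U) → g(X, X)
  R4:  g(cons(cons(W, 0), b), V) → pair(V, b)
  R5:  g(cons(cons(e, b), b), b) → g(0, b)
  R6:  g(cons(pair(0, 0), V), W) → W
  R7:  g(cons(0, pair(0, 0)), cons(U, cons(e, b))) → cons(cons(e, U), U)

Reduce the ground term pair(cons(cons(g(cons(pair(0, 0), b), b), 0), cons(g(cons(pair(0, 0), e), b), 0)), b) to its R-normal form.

pair(cons(cons(b, 0), cons(b, 0)), b)

1. pair(cons(cons(g(cons(pair(0, 0), b), b), 0), cons(g(cons(pair(0, 0), e), b), 0)), b)  →  pair(cons(cons(b, 0), cons(g(cons(pair(0, 0), e), b), 0)), b)   [R6 at 1.1.1]
2. pair(cons(cons(b, 0), cons(g(cons(pair(0, 0), e), b), 0)), b)  →  pair(cons(cons(b, 0), cons(b, 0)), b)   [R6 at 1.2.1]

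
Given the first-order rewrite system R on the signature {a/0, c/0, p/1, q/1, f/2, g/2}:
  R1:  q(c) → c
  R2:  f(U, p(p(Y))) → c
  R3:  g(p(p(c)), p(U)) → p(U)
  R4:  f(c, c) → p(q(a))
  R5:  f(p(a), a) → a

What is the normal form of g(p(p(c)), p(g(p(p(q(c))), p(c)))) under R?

1. g(p(p(c)), p(g(p(p(q(c))), p(c))))  →  p(g(p(p(q(c))), p(c)))   [R3 at ε]
2. p(g(p(p(q(c))), p(c)))  →  p(g(p(p(c)), p(c)))   [R1 at 1.1.1.1]
3. p(g(p(p(c)), p(c)))  →  p(p(c))   [R3 at 1]

p(p(c))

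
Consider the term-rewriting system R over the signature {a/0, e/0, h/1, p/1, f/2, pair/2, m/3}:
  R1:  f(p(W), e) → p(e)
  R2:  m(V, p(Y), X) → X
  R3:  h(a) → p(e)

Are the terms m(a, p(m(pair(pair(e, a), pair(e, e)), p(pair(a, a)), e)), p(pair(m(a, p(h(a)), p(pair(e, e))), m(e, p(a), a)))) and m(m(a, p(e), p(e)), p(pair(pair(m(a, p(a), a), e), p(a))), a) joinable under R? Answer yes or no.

no — NF(t₁) = p(pair(p(pair(e, e)), a)), NF(t₂) = a

Reduce t₁ = m(a, p(m(pair(pair(e, a), pair(e, e)), p(pair(a, a)), e)), p(pair(m(a, p(h(a)), p(pair(e, e))), m(e, p(a), a)))):
1. m(a, p(m(pair(pair(e, a), pair(e, e)), p(pair(a, a)), e)), p(pair(m(a, p(h(a)), p(pair(e, e))), m(e, p(a), a))))  →  p(pair(m(a, p(h(a)), p(pair(e, e))), m(e, p(a), a)))   [R2 at ε]
2. p(pair(m(a, p(h(a)), p(pair(e, e))), m(e, p(a), a)))  →  p(pair(p(pair(e, e)), m(e, p(a), a)))   [R2 at 1.1]
3. p(pair(p(pair(e, e)), m(e, p(a), a)))  →  p(pair(p(pair(e, e)), a))   [R2 at 1.2]

Reduce t₂ = m(m(a, p(e), p(e)), p(pair(pair(m(a, p(a), a), e), p(a))), a):
1. m(m(a, p(e), p(e)), p(pair(pair(m(a, p(a), a), e), p(a))), a)  →  a   [R2 at ε]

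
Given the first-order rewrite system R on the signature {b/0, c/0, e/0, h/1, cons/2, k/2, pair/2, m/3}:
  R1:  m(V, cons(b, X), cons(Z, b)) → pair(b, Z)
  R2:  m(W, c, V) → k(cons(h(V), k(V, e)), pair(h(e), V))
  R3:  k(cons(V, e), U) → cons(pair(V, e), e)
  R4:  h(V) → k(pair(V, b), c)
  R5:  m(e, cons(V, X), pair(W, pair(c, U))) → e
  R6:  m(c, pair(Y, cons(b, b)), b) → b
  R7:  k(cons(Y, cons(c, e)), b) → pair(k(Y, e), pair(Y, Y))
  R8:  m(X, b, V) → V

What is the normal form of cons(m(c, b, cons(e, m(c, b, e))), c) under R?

cons(cons(e, e), c)

1. cons(m(c, b, cons(e, m(c, b, e))), c)  →  cons(cons(e, m(c, b, e)), c)   [R8 at 1]
2. cons(cons(e, m(c, b, e)), c)  →  cons(cons(e, e), c)   [R8 at 1.2]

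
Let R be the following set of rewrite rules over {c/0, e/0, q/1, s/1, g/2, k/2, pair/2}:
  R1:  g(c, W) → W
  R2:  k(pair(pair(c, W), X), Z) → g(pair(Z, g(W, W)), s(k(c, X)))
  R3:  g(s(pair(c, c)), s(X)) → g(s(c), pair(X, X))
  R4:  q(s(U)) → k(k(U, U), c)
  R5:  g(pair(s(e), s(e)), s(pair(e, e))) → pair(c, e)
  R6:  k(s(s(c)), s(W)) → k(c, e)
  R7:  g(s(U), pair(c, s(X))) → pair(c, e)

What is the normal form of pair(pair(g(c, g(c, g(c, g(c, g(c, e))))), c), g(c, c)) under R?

pair(pair(e, c), c)

1. pair(pair(g(c, g(c, g(c, g(c, g(c, e))))), c), g(c, c))  →  pair(pair(g(c, g(c, g(c, g(c, e)))), c), g(c, c))   [R1 at 1.1]
2. pair(pair(g(c, g(c, g(c, g(c, e)))), c), g(c, c))  →  pair(pair(g(c, g(c, g(c, e))), c), g(c, c))   [R1 at 1.1]
3. pair(pair(g(c, g(c, g(c, e))), c), g(c, c))  →  pair(pair(g(c, g(c, e)), c), g(c, c))   [R1 at 1.1]
4. pair(pair(g(c, g(c, e)), c), g(c, c))  →  pair(pair(g(c, e), c), g(c, c))   [R1 at 1.1]
5. pair(pair(g(c, e), c), g(c, c))  →  pair(pair(e, c), g(c, c))   [R1 at 1.1]
6. pair(pair(e, c), g(c, c))  →  pair(pair(e, c), c)   [R1 at 2]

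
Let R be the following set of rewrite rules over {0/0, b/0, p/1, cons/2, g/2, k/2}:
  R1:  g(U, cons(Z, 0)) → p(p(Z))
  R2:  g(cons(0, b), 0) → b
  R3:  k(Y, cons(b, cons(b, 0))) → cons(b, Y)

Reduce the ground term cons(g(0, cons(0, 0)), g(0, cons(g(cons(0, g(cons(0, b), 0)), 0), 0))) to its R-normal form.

1. cons(g(0, cons(0, 0)), g(0, cons(g(cons(0, g(cons(0, b), 0)), 0), 0)))  →  cons(p(p(0)), g(0, cons(g(cons(0, g(cons(0, b), 0)), 0), 0)))   [R1 at 1]
2. cons(p(p(0)), g(0, cons(g(cons(0, g(cons(0, b), 0)), 0), 0)))  →  cons(p(p(0)), p(p(g(cons(0, g(cons(0, b), 0)), 0))))   [R1 at 2]
3. cons(p(p(0)), p(p(g(cons(0, g(cons(0, b), 0)), 0))))  →  cons(p(p(0)), p(p(g(cons(0, b), 0))))   [R2 at 2.1.1.1.2]
4. cons(p(p(0)), p(p(g(cons(0, b), 0))))  →  cons(p(p(0)), p(p(b)))   [R2 at 2.1.1]

cons(p(p(0)), p(p(b)))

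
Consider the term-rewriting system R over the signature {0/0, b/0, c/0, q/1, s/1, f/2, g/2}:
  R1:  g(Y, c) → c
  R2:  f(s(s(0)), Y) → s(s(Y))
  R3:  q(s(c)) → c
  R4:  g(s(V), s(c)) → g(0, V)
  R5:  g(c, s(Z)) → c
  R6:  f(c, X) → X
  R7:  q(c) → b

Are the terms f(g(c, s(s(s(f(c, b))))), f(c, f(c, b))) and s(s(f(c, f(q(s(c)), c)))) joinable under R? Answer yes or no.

Reduce t₁ = f(g(c, s(s(s(f(c, b))))), f(c, f(c, b))):
1. f(g(c, s(s(s(f(c, b))))), f(c, f(c, b)))  →  f(c, f(c, f(c, b)))   [R5 at 1]
2. f(c, f(c, f(c, b)))  →  f(c, f(c, b))   [R6 at ε]
3. f(c, f(c, b))  →  f(c, b)   [R6 at ε]
4. f(c, b)  →  b   [R6 at ε]

Reduce t₂ = s(s(f(c, f(q(s(c)), c)))):
1. s(s(f(c, f(q(s(c)), c))))  →  s(s(f(q(s(c)), c)))   [R6 at 1.1]
2. s(s(f(q(s(c)), c)))  →  s(s(f(c, c)))   [R3 at 1.1.1]
3. s(s(f(c, c)))  →  s(s(c))   [R6 at 1.1]

no — NF(t₁) = b, NF(t₂) = s(s(c))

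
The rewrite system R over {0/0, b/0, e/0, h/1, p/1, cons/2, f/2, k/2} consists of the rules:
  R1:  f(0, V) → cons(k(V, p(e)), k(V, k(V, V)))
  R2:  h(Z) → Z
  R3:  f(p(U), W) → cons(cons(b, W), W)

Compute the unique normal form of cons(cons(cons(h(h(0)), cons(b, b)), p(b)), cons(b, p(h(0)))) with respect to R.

cons(cons(cons(0, cons(b, b)), p(b)), cons(b, p(0)))

1. cons(cons(cons(h(h(0)), cons(b, b)), p(b)), cons(b, p(h(0))))  →  cons(cons(cons(h(0), cons(b, b)), p(b)), cons(b, p(h(0))))   [R2 at 1.1.1]
2. cons(cons(cons(h(0), cons(b, b)), p(b)), cons(b, p(h(0))))  →  cons(cons(cons(0, cons(b, b)), p(b)), cons(b, p(h(0))))   [R2 at 1.1.1]
3. cons(cons(cons(0, cons(b, b)), p(b)), cons(b, p(h(0))))  →  cons(cons(cons(0, cons(b, b)), p(b)), cons(b, p(0)))   [R2 at 2.2.1]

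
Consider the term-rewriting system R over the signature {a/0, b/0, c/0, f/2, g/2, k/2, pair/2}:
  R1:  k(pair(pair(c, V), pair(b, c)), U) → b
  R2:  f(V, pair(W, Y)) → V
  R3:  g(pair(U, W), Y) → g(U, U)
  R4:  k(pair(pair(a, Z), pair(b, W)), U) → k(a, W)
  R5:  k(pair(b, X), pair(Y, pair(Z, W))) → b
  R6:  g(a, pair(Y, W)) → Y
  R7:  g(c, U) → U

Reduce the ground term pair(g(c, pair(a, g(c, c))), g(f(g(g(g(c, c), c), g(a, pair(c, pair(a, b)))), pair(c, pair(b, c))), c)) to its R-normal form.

1. pair(g(c, pair(a, g(c, c))), g(f(g(g(g(c, c), c), g(a, pair(c, pair(a, b)))), pair(c, pair(b, c))), c))  →  pair(pair(a, g(c, c)), g(f(g(g(g(c, c), c), g(a, pair(c, pair(a, b)))), pair(c, pair(b, c))), c))   [R7 at 1]
2. pair(pair(a, g(c, c)), g(f(g(g(g(c, c), c), g(a, pair(c, pair(a, b)))), pair(c, pair(b, c))), c))  →  pair(pair(a, c), g(f(g(g(g(c, c), c), g(a, pair(c, pair(a, b)))), pair(c, pair(b, c))), c))   [R7 at 1.2]
3. pair(pair(a, c), g(f(g(g(g(c, c), c), g(a, pair(c, pair(a, b)))), pair(c, pair(b, c))), c))  →  pair(pair(a, c), g(g(g(g(c, c), c), g(a, pair(c, pair(a, b)))), c))   [R2 at 2.1]
4. pair(pair(a, c), g(g(g(g(c, c), c), g(a, pair(c, pair(a, b)))), c))  →  pair(pair(a, c), g(g(g(c, c), g(a, pair(c, pair(a, b)))), c))   [R7 at 2.1.1.1]
5. pair(pair(a, c), g(g(g(c, c), g(a, pair(c, pair(a, b)))), c))  →  pair(pair(a, c), g(g(c, g(a, pair(c, pair(a, b)))), c))   [R7 at 2.1.1]
6. pair(pair(a, c), g(g(c, g(a, pair(c, pair(a, b)))), c))  →  pair(pair(a, c), g(g(a, pair(c, pair(a, b))), c))   [R7 at 2.1]
7. pair(pair(a, c), g(g(a, pair(c, pair(a, b))), c))  →  pair(pair(a, c), g(c, c))   [R6 at 2.1]
8. pair(pair(a, c), g(c, c))  →  pair(pair(a, c), c)   [R7 at 2]

pair(pair(a, c), c)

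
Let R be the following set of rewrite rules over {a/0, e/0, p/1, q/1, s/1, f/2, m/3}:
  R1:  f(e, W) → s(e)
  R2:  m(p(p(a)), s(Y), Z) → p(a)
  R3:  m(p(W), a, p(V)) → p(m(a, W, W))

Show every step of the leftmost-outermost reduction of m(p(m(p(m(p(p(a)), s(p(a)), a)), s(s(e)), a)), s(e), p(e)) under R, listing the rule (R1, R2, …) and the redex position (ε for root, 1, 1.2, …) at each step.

p(a)

1. m(p(m(p(m(p(p(a)), s(p(a)), a)), s(s(e)), a)), s(e), p(e))  →  m(p(m(p(p(a)), s(s(e)), a)), s(e), p(e))   [R2 at 1.1.1.1]
2. m(p(m(p(p(a)), s(s(e)), a)), s(e), p(e))  →  m(p(p(a)), s(e), p(e))   [R2 at 1.1]
3. m(p(p(a)), s(e), p(e))  →  p(a)   [R2 at ε]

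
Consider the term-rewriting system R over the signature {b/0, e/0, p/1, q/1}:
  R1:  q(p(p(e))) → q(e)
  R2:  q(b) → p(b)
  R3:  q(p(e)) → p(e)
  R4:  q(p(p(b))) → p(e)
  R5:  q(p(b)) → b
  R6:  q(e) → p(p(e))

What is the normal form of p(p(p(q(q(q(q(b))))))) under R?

p(p(p(b)))

1. p(p(p(q(q(q(q(b)))))))  →  p(p(p(q(q(q(p(b)))))))   [R2 at 1.1.1.1.1.1]
2. p(p(p(q(q(q(p(b)))))))  →  p(p(p(q(q(b)))))   [R5 at 1.1.1.1.1]
3. p(p(p(q(q(b)))))  →  p(p(p(q(p(b)))))   [R2 at 1.1.1.1]
4. p(p(p(q(p(b)))))  →  p(p(p(b)))   [R5 at 1.1.1]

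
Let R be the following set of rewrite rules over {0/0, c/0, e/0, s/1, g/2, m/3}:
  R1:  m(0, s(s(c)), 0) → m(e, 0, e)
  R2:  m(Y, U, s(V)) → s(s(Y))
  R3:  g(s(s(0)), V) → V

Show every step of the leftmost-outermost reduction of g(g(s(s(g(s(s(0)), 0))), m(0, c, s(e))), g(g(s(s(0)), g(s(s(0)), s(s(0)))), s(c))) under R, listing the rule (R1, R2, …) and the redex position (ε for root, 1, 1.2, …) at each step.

s(c)

1. g(g(s(s(g(s(s(0)), 0))), m(0, c, s(e))), g(g(s(s(0)), g(s(s(0)), s(s(0)))), s(c)))  →  g(g(s(s(0)), m(0, c, s(e))), g(g(s(s(0)), g(s(s(0)), s(s(0)))), s(c)))   [R3 at 1.1.1.1]
2. g(g(s(s(0)), m(0, c, s(e))), g(g(s(s(0)), g(s(s(0)), s(s(0)))), s(c)))  →  g(m(0, c, s(e)), g(g(s(s(0)), g(s(s(0)), s(s(0)))), s(c)))   [R3 at 1]
3. g(m(0, c, s(e)), g(g(s(s(0)), g(s(s(0)), s(s(0)))), s(c)))  →  g(s(s(0)), g(g(s(s(0)), g(s(s(0)), s(s(0)))), s(c)))   [R2 at 1]
4. g(s(s(0)), g(g(s(s(0)), g(s(s(0)), s(s(0)))), s(c)))  →  g(g(s(s(0)), g(s(s(0)), s(s(0)))), s(c))   [R3 at ε]
5. g(g(s(s(0)), g(s(s(0)), s(s(0)))), s(c))  →  g(g(s(s(0)), s(s(0))), s(c))   [R3 at 1]
6. g(g(s(s(0)), s(s(0))), s(c))  →  g(s(s(0)), s(c))   [R3 at 1]
7. g(s(s(0)), s(c))  →  s(c)   [R3 at ε]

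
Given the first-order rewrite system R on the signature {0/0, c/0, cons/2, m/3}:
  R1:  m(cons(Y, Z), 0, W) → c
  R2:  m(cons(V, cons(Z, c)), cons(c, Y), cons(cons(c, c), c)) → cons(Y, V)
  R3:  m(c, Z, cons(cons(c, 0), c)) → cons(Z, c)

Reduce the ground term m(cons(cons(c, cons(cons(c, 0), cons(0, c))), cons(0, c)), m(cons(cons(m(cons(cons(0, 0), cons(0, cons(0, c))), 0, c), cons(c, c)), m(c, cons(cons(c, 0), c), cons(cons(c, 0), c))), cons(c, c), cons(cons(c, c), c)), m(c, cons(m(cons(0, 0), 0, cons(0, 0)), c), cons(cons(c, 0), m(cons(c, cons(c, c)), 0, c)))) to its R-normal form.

1. m(cons(cons(c, cons(cons(c, 0), cons(0, c))), cons(0, c)), m(cons(cons(m(cons(cons(0, 0), cons(0, cons(0, c))), 0, c), cons(c, c)), m(c, cons(cons(c, 0), c), cons(cons(c, 0), c))), cons(c, c), cons(cons(c, c), c)), m(c, cons(m(cons(0, 0), 0, cons(0, 0)), c), cons(cons(c, 0), m(cons(c, cons(c, c)), 0, c))))  →  m(cons(cons(c, cons(cons(c, 0), cons(0, c))), cons(0, c)), m(cons(cons(c, cons(c, c)), m(c, cons(cons(c, 0), c), cons(cons(c, 0), c))), cons(c, c), cons(cons(c, c), c)), m(c, cons(m(cons(0, 0), 0, cons(0, 0)), c), cons(cons(c, 0), m(cons(c, cons(c, c)), 0, c))))   [R1 at 2.1.1.1]
2. m(cons(cons(c, cons(cons(c, 0), cons(0, c))), cons(0, c)), m(cons(cons(c, cons(c, c)), m(c, cons(cons(c, 0), c), cons(cons(c, 0), c))), cons(c, c), cons(cons(c, c), c)), m(c, cons(m(cons(0, 0), 0, cons(0, 0)), c), cons(cons(c, 0), m(cons(c, cons(c, c)), 0, c))))  →  m(cons(cons(c, cons(cons(c, 0), cons(0, c))), cons(0, c)), m(cons(cons(c, cons(c, c)), cons(cons(cons(c, 0), c), c)), cons(c, c), cons(cons(c, c), c)), m(c, cons(m(cons(0, 0), 0, cons(0, 0)), c), cons(cons(c, 0), m(cons(c, cons(c, c)), 0, c))))   [R3 at 2.1.2]
3. m(cons(cons(c, cons(cons(c, 0), cons(0, c))), cons(0, c)), m(cons(cons(c, cons(c, c)), cons(cons(cons(c, 0), c), c)), cons(c, c), cons(cons(c, c), c)), m(c, cons(m(cons(0, 0), 0, cons(0, 0)), c), cons(cons(c, 0), m(cons(c, cons(c, c)), 0, c))))  →  m(cons(cons(c, cons(cons(c, 0), cons(0, c))), cons(0, c)), cons(c, cons(c, cons(c, c))), m(c, cons(m(cons(0, 0), 0, cons(0, 0)), c), cons(cons(c, 0), m(cons(c, cons(c, c)), 0, c))))   [R2 at 2]
4. m(cons(cons(c, cons(cons(c, 0), cons(0, c))), cons(0, c)), cons(c, cons(c, cons(c, c))), m(c, cons(m(cons(0, 0), 0, cons(0, 0)), c), cons(cons(c, 0), m(cons(c, cons(c, c)), 0, c))))  →  m(cons(cons(c, cons(cons(c, 0), cons(0, c))), cons(0, c)), cons(c, cons(c, cons(c, c))), m(c, cons(c, c), cons(cons(c, 0), m(cons(c, cons(c, c)), 0, c))))   [R1 at 3.2.1]
5. m(cons(cons(c, cons(cons(c, 0), cons(0, c))), cons(0, c)), cons(c, cons(c, cons(c, c))), m(c, cons(c, c), cons(cons(c, 0), m(cons(c, cons(c, c)), 0, c))))  →  m(cons(cons(c, cons(cons(c, 0), cons(0, c))), cons(0, c)), cons(c, cons(c, cons(c, c))), m(c, cons(c, c), cons(cons(c, 0), c)))   [R1 at 3.3.2]
6. m(cons(cons(c, cons(cons(c, 0), cons(0, c))), cons(0, c)), cons(c, cons(c, cons(c, c))), m(c, cons(c, c), cons(cons(c, 0), c)))  →  m(cons(cons(c, cons(cons(c, 0), cons(0, c))), cons(0, c)), cons(c, cons(c, cons(c, c))), cons(cons(c, c), c))   [R3 at 3]
7. m(cons(cons(c, cons(cons(c, 0), cons(0, c))), cons(0, c)), cons(c, cons(c, cons(c, c))), cons(cons(c, c), c))  →  cons(cons(c, cons(c, c)), cons(c, cons(cons(c, 0), cons(0, c))))   [R2 at ε]

cons(cons(c, cons(c, c)), cons(c, cons(cons(c, 0), cons(0, c))))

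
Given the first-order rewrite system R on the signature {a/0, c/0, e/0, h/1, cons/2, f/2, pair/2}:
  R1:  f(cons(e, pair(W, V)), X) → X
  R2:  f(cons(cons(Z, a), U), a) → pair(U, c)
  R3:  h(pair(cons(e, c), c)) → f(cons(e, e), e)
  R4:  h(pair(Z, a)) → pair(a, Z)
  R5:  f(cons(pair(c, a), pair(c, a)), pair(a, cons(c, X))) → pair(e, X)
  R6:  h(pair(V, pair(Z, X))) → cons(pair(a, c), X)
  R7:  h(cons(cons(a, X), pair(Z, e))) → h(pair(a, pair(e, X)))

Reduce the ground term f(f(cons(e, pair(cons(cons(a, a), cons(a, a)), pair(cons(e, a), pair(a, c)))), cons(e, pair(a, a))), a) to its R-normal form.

1. f(f(cons(e, pair(cons(cons(a, a), cons(a, a)), pair(cons(e, a), pair(a, c)))), cons(e, pair(a, a))), a)  →  f(cons(e, pair(a, a)), a)   [R1 at 1]
2. f(cons(e, pair(a, a)), a)  →  a   [R1 at ε]

a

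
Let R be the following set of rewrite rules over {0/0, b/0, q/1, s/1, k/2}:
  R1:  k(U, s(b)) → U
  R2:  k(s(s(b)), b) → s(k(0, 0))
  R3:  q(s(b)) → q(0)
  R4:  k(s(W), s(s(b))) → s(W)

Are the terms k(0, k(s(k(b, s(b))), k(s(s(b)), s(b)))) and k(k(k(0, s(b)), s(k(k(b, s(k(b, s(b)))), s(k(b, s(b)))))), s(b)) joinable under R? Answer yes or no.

Reduce t₁ = k(0, k(s(k(b, s(b))), k(s(s(b)), s(b)))):
1. k(0, k(s(k(b, s(b))), k(s(s(b)), s(b))))  →  k(0, k(s(b), k(s(s(b)), s(b))))   [R1 at 2.1.1]
2. k(0, k(s(b), k(s(s(b)), s(b))))  →  k(0, k(s(b), s(s(b))))   [R1 at 2.2]
3. k(0, k(s(b), s(s(b))))  →  k(0, s(b))   [R4 at 2]
4. k(0, s(b))  →  0   [R1 at ε]

Reduce t₂ = k(k(k(0, s(b)), s(k(k(b, s(k(b, s(b)))), s(k(b, s(b)))))), s(b)):
1. k(k(k(0, s(b)), s(k(k(b, s(k(b, s(b)))), s(k(b, s(b)))))), s(b))  →  k(k(0, s(b)), s(k(k(b, s(k(b, s(b)))), s(k(b, s(b))))))   [R1 at ε]
2. k(k(0, s(b)), s(k(k(b, s(k(b, s(b)))), s(k(b, s(b))))))  →  k(0, s(k(k(b, s(k(b, s(b)))), s(k(b, s(b))))))   [R1 at 1]
3. k(0, s(k(k(b, s(k(b, s(b)))), s(k(b, s(b))))))  →  k(0, s(k(k(b, s(b)), s(k(b, s(b))))))   [R1 at 2.1.1.2.1]
4. k(0, s(k(k(b, s(b)), s(k(b, s(b))))))  →  k(0, s(k(b, s(k(b, s(b))))))   [R1 at 2.1.1]
5. k(0, s(k(b, s(k(b, s(b))))))  →  k(0, s(k(b, s(b))))   [R1 at 2.1.2.1]
6. k(0, s(k(b, s(b))))  →  k(0, s(b))   [R1 at 2.1]
7. k(0, s(b))  →  0   [R1 at ε]

yes — NF(t₁) = 0, NF(t₂) = 0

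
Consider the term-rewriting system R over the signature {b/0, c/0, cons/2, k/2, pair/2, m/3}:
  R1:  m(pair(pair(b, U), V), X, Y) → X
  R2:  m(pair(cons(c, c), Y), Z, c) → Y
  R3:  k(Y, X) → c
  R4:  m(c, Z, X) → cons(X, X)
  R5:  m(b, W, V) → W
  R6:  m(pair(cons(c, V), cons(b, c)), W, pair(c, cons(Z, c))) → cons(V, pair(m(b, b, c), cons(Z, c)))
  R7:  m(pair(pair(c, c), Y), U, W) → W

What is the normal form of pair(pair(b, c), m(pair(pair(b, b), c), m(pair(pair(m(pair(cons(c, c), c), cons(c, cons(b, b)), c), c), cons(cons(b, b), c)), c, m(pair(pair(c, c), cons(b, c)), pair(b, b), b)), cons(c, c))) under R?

1. pair(pair(b, c), m(pair(pair(b, b), c), m(pair(pair(m(pair(cons(c, c), c), cons(c, cons(b, b)), c), c), cons(cons(b, b), c)), c, m(pair(pair(c, c), cons(b, c)), pair(b, b), b)), cons(c, c)))  →  pair(pair(b, c), m(pair(pair(m(pair(cons(c, c), c), cons(c, cons(b, b)), c), c), cons(cons(b, b), c)), c, m(pair(pair(c, c), cons(b, c)), pair(b, b), b)))   [R1 at 2]
2. pair(pair(b, c), m(pair(pair(m(pair(cons(c, c), c), cons(c, cons(b, b)), c), c), cons(cons(b, b), c)), c, m(pair(pair(c, c), cons(b, c)), pair(b, b), b)))  →  pair(pair(b, c), m(pair(pair(c, c), cons(cons(b, b), c)), c, m(pair(pair(c, c), cons(b, c)), pair(b, b), b)))   [R2 at 2.1.1.1]
3. pair(pair(b, c), m(pair(pair(c, c), cons(cons(b, b), c)), c, m(pair(pair(c, c), cons(b, c)), pair(b, b), b)))  →  pair(pair(b, c), m(pair(pair(c, c), cons(b, c)), pair(b, b), b))   [R7 at 2]
4. pair(pair(b, c), m(pair(pair(c, c), cons(b, c)), pair(b, b), b))  →  pair(pair(b, c), b)   [R7 at 2]

pair(pair(b, c), b)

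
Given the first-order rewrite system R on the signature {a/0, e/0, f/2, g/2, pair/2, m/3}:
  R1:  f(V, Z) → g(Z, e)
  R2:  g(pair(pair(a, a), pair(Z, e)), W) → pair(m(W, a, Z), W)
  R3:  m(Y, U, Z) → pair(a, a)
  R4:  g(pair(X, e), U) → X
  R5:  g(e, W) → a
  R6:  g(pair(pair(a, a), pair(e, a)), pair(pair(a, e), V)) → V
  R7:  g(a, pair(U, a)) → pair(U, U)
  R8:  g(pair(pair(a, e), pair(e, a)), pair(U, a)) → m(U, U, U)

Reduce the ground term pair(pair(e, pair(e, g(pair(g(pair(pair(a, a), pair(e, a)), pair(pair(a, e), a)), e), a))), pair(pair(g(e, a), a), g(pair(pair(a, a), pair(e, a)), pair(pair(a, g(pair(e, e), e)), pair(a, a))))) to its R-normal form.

pair(pair(e, pair(e, a)), pair(pair(a, a), pair(a, a)))

1. pair(pair(e, pair(e, g(pair(g(pair(pair(a, a), pair(e, a)), pair(pair(a, e), a)), e), a))), pair(pair(g(e, a), a), g(pair(pair(a, a), pair(e, a)), pair(pair(a, g(pair(e, e), e)), pair(a, a)))))  →  pair(pair(e, pair(e, g(pair(pair(a, a), pair(e, a)), pair(pair(a, e), a)))), pair(pair(g(e, a), a), g(pair(pair(a, a), pair(e, a)), pair(pair(a, g(pair(e, e), e)), pair(a, a)))))   [R4 at 1.2.2]
2. pair(pair(e, pair(e, g(pair(pair(a, a), pair(e, a)), pair(pair(a, e), a)))), pair(pair(g(e, a), a), g(pair(pair(a, a), pair(e, a)), pair(pair(a, g(pair(e, e), e)), pair(a, a)))))  →  pair(pair(e, pair(e, a)), pair(pair(g(e, a), a), g(pair(pair(a, a), pair(e, a)), pair(pair(a, g(pair(e, e), e)), pair(a, a)))))   [R6 at 1.2.2]
3. pair(pair(e, pair(e, a)), pair(pair(g(e, a), a), g(pair(pair(a, a), pair(e, a)), pair(pair(a, g(pair(e, e), e)), pair(a, a)))))  →  pair(pair(e, pair(e, a)), pair(pair(a, a), g(pair(pair(a, a), pair(e, a)), pair(pair(a, g(pair(e, e), e)), pair(a, a)))))   [R5 at 2.1.1]
4. pair(pair(e, pair(e, a)), pair(pair(a, a), g(pair(pair(a, a), pair(e, a)), pair(pair(a, g(pair(e, e), e)), pair(a, a)))))  →  pair(pair(e, pair(e, a)), pair(pair(a, a), g(pair(pair(a, a), pair(e, a)), pair(pair(a, e), pair(a, a)))))   [R4 at 2.2.2.1.2]
5. pair(pair(e, pair(e, a)), pair(pair(a, a), g(pair(pair(a, a), pair(e, a)), pair(pair(a, e), pair(a, a)))))  →  pair(pair(e, pair(e, a)), pair(pair(a, a), pair(a, a)))   [R6 at 2.2]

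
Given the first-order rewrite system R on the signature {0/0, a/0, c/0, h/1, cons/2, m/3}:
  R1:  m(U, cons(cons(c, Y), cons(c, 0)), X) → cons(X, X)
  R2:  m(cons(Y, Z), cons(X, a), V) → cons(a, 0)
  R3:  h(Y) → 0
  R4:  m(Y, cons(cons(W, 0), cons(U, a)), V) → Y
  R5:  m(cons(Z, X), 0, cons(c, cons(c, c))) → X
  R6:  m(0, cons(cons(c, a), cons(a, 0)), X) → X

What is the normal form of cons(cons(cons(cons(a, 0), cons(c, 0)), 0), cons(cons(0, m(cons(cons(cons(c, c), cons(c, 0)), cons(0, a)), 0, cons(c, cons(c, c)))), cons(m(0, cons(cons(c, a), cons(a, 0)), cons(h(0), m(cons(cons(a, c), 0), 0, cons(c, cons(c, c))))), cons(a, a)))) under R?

1. cons(cons(cons(cons(a, 0), cons(c, 0)), 0), cons(cons(0, m(cons(cons(cons(c, c), cons(c, 0)), cons(0, a)), 0, cons(c, cons(c, c)))), cons(m(0, cons(cons(c, a), cons(a, 0)), cons(h(0), m(cons(cons(a, c), 0), 0, cons(c, cons(c, c))))), cons(a, a))))  →  cons(cons(cons(cons(a, 0), cons(c, 0)), 0), cons(cons(0, cons(0, a)), cons(m(0, cons(cons(c, a), cons(a, 0)), cons(h(0), m(cons(cons(a, c), 0), 0, cons(c, cons(c, c))))), cons(a, a))))   [R5 at 2.1.2]
2. cons(cons(cons(cons(a, 0), cons(c, 0)), 0), cons(cons(0, cons(0, a)), cons(m(0, cons(cons(c, a), cons(a, 0)), cons(h(0), m(cons(cons(a, c), 0), 0, cons(c, cons(c, c))))), cons(a, a))))  →  cons(cons(cons(cons(a, 0), cons(c, 0)), 0), cons(cons(0, cons(0, a)), cons(cons(h(0), m(cons(cons(a, c), 0), 0, cons(c, cons(c, c)))), cons(a, a))))   [R6 at 2.2.1]
3. cons(cons(cons(cons(a, 0), cons(c, 0)), 0), cons(cons(0, cons(0, a)), cons(cons(h(0), m(cons(cons(a, c), 0), 0, cons(c, cons(c, c)))), cons(a, a))))  →  cons(cons(cons(cons(a, 0), cons(c, 0)), 0), cons(cons(0, cons(0, a)), cons(cons(0, m(cons(cons(a, c), 0), 0, cons(c, cons(c, c)))), cons(a, a))))   [R3 at 2.2.1.1]
4. cons(cons(cons(cons(a, 0), cons(c, 0)), 0), cons(cons(0, cons(0, a)), cons(cons(0, m(cons(cons(a, c), 0), 0, cons(c, cons(c, c)))), cons(a, a))))  →  cons(cons(cons(cons(a, 0), cons(c, 0)), 0), cons(cons(0, cons(0, a)), cons(cons(0, 0), cons(a, a))))   [R5 at 2.2.1.2]

cons(cons(cons(cons(a, 0), cons(c, 0)), 0), cons(cons(0, cons(0, a)), cons(cons(0, 0), cons(a, a))))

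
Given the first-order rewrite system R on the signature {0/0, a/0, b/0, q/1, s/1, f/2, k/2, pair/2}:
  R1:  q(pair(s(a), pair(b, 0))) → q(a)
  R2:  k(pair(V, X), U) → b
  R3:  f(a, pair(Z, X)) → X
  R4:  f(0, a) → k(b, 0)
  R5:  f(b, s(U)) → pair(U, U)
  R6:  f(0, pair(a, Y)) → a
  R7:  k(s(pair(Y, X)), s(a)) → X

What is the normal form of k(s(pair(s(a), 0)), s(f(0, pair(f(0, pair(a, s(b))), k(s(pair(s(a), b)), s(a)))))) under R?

1. k(s(pair(s(a), 0)), s(f(0, pair(f(0, pair(a, s(b))), k(s(pair(s(a), b)), s(a))))))  →  k(s(pair(s(a), 0)), s(f(0, pair(a, k(s(pair(s(a), b)), s(a))))))   [R6 at 2.1.2.1]
2. k(s(pair(s(a), 0)), s(f(0, pair(a, k(s(pair(s(a), b)), s(a))))))  →  k(s(pair(s(a), 0)), s(a))   [R6 at 2.1]
3. k(s(pair(s(a), 0)), s(a))  →  0   [R7 at ε]

0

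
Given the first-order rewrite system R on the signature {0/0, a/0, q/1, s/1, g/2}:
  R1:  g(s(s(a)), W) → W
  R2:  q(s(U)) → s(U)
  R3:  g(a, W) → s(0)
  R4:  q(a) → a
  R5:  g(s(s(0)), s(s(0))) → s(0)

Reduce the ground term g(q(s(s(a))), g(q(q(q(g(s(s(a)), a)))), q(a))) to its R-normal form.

s(0)

1. g(q(s(s(a))), g(q(q(q(g(s(s(a)), a)))), q(a)))  →  g(s(s(a)), g(q(q(q(g(s(s(a)), a)))), q(a)))   [R2 at 1]
2. g(s(s(a)), g(q(q(q(g(s(s(a)), a)))), q(a)))  →  g(q(q(q(g(s(s(a)), a)))), q(a))   [R1 at ε]
3. g(q(q(q(g(s(s(a)), a)))), q(a))  →  g(q(q(q(a))), q(a))   [R1 at 1.1.1.1]
4. g(q(q(q(a))), q(a))  →  g(q(q(a)), q(a))   [R4 at 1.1.1]
5. g(q(q(a)), q(a))  →  g(q(a), q(a))   [R4 at 1.1]
6. g(q(a), q(a))  →  g(a, q(a))   [R4 at 1]
7. g(a, q(a))  →  s(0)   [R3 at ε]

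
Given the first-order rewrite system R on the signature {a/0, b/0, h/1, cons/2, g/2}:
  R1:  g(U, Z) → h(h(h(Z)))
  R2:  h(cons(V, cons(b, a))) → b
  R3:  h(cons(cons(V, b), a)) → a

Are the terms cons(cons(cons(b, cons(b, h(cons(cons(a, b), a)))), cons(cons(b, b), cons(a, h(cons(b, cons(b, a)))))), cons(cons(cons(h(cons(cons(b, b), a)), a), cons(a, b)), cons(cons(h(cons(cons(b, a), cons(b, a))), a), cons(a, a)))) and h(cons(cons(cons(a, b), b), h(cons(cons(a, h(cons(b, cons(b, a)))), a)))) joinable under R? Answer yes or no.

Reduce t₁ = cons(cons(cons(b, cons(b, h(cons(cons(a, b), a)))), cons(cons(b, b), cons(a, h(cons(b, cons(b, a)))))), cons(cons(cons(h(cons(cons(b, b), a)), a), cons(a, b)), cons(cons(h(cons(cons(b, a), cons(b, a))), a), cons(a, a)))):
1. cons(cons(cons(b, cons(b, h(cons(cons(a, b), a)))), cons(cons(b, b), cons(a, h(cons(b, cons(b, a)))))), cons(cons(cons(h(cons(cons(b, b), a)), a), cons(a, b)), cons(cons(h(cons(cons(b, a), cons(b, a))), a), cons(a, a))))  →  cons(cons(cons(b, cons(b, a)), cons(cons(b, b), cons(a, h(cons(b, cons(b, a)))))), cons(cons(cons(h(cons(cons(b, b), a)), a), cons(a, b)), cons(cons(h(cons(cons(b, a), cons(b, a))), a), cons(a, a))))   [R3 at 1.1.2.2]
2. cons(cons(cons(b, cons(b, a)), cons(cons(b, b), cons(a, h(cons(b, cons(b, a)))))), cons(cons(cons(h(cons(cons(b, b), a)), a), cons(a, b)), cons(cons(h(cons(cons(b, a), cons(b, a))), a), cons(a, a))))  →  cons(cons(cons(b, cons(b, a)), cons(cons(b, b), cons(a, b))), cons(cons(cons(h(cons(cons(b, b), a)), a), cons(a, b)), cons(cons(h(cons(cons(b, a), cons(b, a))), a), cons(a, a))))   [R2 at 1.2.2.2]
3. cons(cons(cons(b, cons(b, a)), cons(cons(b, b), cons(a, b))), cons(cons(cons(h(cons(cons(b, b), a)), a), cons(a, b)), cons(cons(h(cons(cons(b, a), cons(b, a))), a), cons(a, a))))  →  cons(cons(cons(b, cons(b, a)), cons(cons(b, b), cons(a, b))), cons(cons(cons(a, a), cons(a, b)), cons(cons(h(cons(cons(b, a), cons(b, a))), a), cons(a, a))))   [R3 at 2.1.1.1]
4. cons(cons(cons(b, cons(b, a)), cons(cons(b, b), cons(a, b))), cons(cons(cons(a, a), cons(a, b)), cons(cons(h(cons(cons(b, a), cons(b, a))), a), cons(a, a))))  →  cons(cons(cons(b, cons(b, a)), cons(cons(b, b), cons(a, b))), cons(cons(cons(a, a), cons(a, b)), cons(cons(b, a), cons(a, a))))   [R2 at 2.2.1.1]

Reduce t₂ = h(cons(cons(cons(a, b), b), h(cons(cons(a, h(cons(b, cons(b, a)))), a)))):
1. h(cons(cons(cons(a, b), b), h(cons(cons(a, h(cons(b, cons(b, a)))), a))))  →  h(cons(cons(cons(a, b), b), h(cons(cons(a, b), a))))   [R2 at 1.2.1.1.2]
2. h(cons(cons(cons(a, b), b), h(cons(cons(a, b), a))))  →  h(cons(cons(cons(a, b), b), a))   [R3 at 1.2]
3. h(cons(cons(cons(a, b), b), a))  →  a   [R3 at ε]

no — NF(t₁) = cons(cons(cons(b, cons(b, a)), cons(cons(b, b), cons(a, b))), cons(cons(cons(a, a), cons(a, b)), cons(cons(b, a), cons(a, a)))), NF(t₂) = a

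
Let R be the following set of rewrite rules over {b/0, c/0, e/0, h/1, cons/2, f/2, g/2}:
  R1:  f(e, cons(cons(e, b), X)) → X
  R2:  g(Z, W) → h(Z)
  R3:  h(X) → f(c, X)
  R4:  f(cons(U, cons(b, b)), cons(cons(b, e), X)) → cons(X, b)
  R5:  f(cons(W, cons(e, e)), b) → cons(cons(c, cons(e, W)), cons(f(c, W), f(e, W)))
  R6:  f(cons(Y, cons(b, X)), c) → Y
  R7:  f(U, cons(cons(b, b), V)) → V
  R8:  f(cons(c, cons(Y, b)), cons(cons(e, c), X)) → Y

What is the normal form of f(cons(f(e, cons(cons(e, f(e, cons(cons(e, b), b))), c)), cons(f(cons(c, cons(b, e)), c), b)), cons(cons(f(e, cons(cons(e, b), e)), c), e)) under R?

1. f(cons(f(e, cons(cons(e, f(e, cons(cons(e, b), b))), c)), cons(f(cons(c, cons(b, e)), c), b)), cons(cons(f(e, cons(cons(e, b), e)), c), e))  →  f(cons(f(e, cons(cons(e, b), c)), cons(f(cons(c, cons(b, e)), c), b)), cons(cons(f(e, cons(cons(e, b), e)), c), e))   [R1 at 1.1.2.1.2]
2. f(cons(f(e, cons(cons(e, b), c)), cons(f(cons(c, cons(b, e)), c), b)), cons(cons(f(e, cons(cons(e, b), e)), c), e))  →  f(cons(c, cons(f(cons(c, cons(b, e)), c), b)), cons(cons(f(e, cons(cons(e, b), e)), c), e))   [R1 at 1.1]
3. f(cons(c, cons(f(cons(c, cons(b, e)), c), b)), cons(cons(f(e, cons(cons(e, b), e)), c), e))  →  f(cons(c, cons(c, b)), cons(cons(f(e, cons(cons(e, b), e)), c), e))   [R6 at 1.2.1]
4. f(cons(c, cons(c, b)), cons(cons(f(e, cons(cons(e, b), e)), c), e))  →  f(cons(c, cons(c, b)), cons(cons(e, c), e))   [R1 at 2.1.1]
5. f(cons(c, cons(c, b)), cons(cons(e, c), e))  →  c   [R8 at ε]

c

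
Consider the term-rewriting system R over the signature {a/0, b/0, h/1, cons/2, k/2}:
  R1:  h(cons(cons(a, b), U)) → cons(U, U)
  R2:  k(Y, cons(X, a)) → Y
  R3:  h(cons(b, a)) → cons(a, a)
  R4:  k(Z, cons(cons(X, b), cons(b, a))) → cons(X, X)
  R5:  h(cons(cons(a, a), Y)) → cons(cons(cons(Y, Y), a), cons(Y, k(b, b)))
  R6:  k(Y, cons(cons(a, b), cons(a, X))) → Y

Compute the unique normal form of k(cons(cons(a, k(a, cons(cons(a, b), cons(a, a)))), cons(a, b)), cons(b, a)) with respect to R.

1. k(cons(cons(a, k(a, cons(cons(a, b), cons(a, a)))), cons(a, b)), cons(b, a))  →  cons(cons(a, k(a, cons(cons(a, b), cons(a, a)))), cons(a, b))   [R2 at ε]
2. cons(cons(a, k(a, cons(cons(a, b), cons(a, a)))), cons(a, b))  →  cons(cons(a, a), cons(a, b))   [R6 at 1.2]

cons(cons(a, a), cons(a, b))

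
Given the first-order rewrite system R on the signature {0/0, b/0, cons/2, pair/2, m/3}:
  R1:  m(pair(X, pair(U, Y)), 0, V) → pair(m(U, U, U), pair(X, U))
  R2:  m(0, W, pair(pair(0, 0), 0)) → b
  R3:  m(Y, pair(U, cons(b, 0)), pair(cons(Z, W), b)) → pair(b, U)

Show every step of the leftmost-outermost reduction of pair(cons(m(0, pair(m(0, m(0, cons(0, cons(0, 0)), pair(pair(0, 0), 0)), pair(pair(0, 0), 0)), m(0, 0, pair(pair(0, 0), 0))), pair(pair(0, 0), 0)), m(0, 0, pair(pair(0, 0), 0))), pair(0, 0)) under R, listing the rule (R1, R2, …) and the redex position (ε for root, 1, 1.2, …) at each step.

1. pair(cons(m(0, pair(m(0, m(0, cons(0, cons(0, 0)), pair(pair(0, 0), 0)), pair(pair(0, 0), 0)), m(0, 0, pair(pair(0, 0), 0))), pair(pair(0, 0), 0)), m(0, 0, pair(pair(0, 0), 0))), pair(0, 0))  →  pair(cons(b, m(0, 0, pair(pair(0, 0), 0))), pair(0, 0))   [R2 at 1.1]
2. pair(cons(b, m(0, 0, pair(pair(0, 0), 0))), pair(0, 0))  →  pair(cons(b, b), pair(0, 0))   [R2 at 1.2]

pair(cons(b, b), pair(0, 0))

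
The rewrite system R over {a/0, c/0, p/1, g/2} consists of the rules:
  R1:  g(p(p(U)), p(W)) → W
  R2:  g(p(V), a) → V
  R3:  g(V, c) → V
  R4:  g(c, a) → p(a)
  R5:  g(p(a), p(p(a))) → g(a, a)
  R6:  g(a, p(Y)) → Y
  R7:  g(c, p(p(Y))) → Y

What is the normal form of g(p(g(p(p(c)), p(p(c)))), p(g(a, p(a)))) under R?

a

1. g(p(g(p(p(c)), p(p(c)))), p(g(a, p(a))))  →  g(p(p(c)), p(g(a, p(a))))   [R1 at 1.1]
2. g(p(p(c)), p(g(a, p(a))))  →  g(a, p(a))   [R1 at ε]
3. g(a, p(a))  →  a   [R6 at ε]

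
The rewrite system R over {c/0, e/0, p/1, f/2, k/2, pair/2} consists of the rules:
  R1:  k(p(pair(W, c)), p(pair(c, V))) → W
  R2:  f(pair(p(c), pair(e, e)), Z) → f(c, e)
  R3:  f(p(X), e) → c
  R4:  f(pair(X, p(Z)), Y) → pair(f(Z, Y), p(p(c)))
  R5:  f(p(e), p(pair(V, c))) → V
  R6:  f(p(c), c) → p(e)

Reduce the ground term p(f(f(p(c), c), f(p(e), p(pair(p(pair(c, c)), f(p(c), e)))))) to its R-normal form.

1. p(f(f(p(c), c), f(p(e), p(pair(p(pair(c, c)), f(p(c), e))))))  →  p(f(p(e), f(p(e), p(pair(p(pair(c, c)), f(p(c), e))))))   [R6 at 1.1]
2. p(f(p(e), f(p(e), p(pair(p(pair(c, c)), f(p(c), e))))))  →  p(f(p(e), f(p(e), p(pair(p(pair(c, c)), c)))))   [R3 at 1.2.2.1.2]
3. p(f(p(e), f(p(e), p(pair(p(pair(c, c)), c)))))  →  p(f(p(e), p(pair(c, c))))   [R5 at 1.2]
4. p(f(p(e), p(pair(c, c))))  →  p(c)   [R5 at 1]

p(c)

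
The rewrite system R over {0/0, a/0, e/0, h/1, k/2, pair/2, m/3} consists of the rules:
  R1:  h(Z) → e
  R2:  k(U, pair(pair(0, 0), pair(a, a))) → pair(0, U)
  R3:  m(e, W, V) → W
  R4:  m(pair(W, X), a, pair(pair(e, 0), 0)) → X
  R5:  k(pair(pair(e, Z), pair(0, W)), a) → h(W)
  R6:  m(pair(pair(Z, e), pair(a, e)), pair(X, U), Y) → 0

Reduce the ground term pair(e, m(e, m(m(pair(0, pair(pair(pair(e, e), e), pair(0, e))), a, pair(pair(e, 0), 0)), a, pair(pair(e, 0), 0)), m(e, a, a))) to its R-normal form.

1. pair(e, m(e, m(m(pair(0, pair(pair(pair(e, e), e), pair(0, e))), a, pair(pair(e, 0), 0)), a, pair(pair(e, 0), 0)), m(e, a, a)))  →  pair(e, m(m(pair(0, pair(pair(pair(e, e), e), pair(0, e))), a, pair(pair(e, 0), 0)), a, pair(pair(e, 0), 0)))   [R3 at 2]
2. pair(e, m(m(pair(0, pair(pair(pair(e, e), e), pair(0, e))), a, pair(pair(e, 0), 0)), a, pair(pair(e, 0), 0)))  →  pair(e, m(pair(pair(pair(e, e), e), pair(0, e)), a, pair(pair(e, 0), 0)))   [R4 at 2.1]
3. pair(e, m(pair(pair(pair(e, e), e), pair(0, e)), a, pair(pair(e, 0), 0)))  →  pair(e, pair(0, e))   [R4 at 2]

pair(e, pair(0, e))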